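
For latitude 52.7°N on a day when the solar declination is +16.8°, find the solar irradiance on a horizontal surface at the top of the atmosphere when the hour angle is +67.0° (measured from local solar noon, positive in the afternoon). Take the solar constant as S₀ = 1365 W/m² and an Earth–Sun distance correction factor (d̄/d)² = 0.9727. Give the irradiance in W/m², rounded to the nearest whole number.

cos θ_z = sin(52.7°) sin(16.8°) + cos(52.7°) cos(16.8°) cos(67.00°) = 0.2299 + 0.2267 = 0.4566.
Top-of-atmosphere irradiance = S₀ (d̄/d)² cos θ_z = 1365 × 0.9727 × 0.4566 = 606.24 W/m².

606 W/m²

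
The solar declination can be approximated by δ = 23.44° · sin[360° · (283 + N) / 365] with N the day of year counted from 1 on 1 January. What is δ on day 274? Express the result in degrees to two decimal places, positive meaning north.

-3.82°

360 × (283 + 274) / 365 = 549.370°; sin(549.370°) = -0.1628.
δ = 23.44 × -0.1628 = -3.816° ≈ -3.82°.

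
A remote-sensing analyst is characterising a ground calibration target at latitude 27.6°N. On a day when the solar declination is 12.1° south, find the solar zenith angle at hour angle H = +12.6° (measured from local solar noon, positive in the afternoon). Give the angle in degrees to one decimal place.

41.5°

With φ = 27.6°, δ = -12.1°, H = 12.60°: sin φ sin δ = -0.0971, cos φ cos δ cos H = 0.8456, so cos θ_z = 0.7485.
θ_z = arccos(0.7485) = 41.54°.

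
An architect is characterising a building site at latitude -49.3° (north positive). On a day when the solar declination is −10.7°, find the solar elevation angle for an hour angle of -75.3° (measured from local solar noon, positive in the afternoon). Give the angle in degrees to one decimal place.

cos θ_z = sin φ sin δ + cos φ cos δ cos H = (-0.7581)(-0.1857) + (0.6521)(0.9826)(0.2538) = 0.3034.
θ_z = arccos(0.3034) = 72.34°, so the elevation is 90° − 72.34° = 17.66°.

17.7°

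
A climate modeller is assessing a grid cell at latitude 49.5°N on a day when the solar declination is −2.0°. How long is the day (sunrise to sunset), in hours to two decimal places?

The sunset hour angle satisfies cos H_s = −tan φ tan δ = 0.0409, giving H_s = 87.66°.
Day length = 2 H_s / 15° h⁻¹ = 175.32° / 15 = 11.688 h.

11.69 hours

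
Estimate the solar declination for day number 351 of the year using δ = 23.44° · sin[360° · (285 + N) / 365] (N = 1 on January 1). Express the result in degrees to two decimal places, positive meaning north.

-23.41°

360 × (285 + 351) / 365 = 627.288°; sin(627.288°) = -0.9989.
δ = 23.44 × -0.9989 = -23.414° ≈ -23.41°.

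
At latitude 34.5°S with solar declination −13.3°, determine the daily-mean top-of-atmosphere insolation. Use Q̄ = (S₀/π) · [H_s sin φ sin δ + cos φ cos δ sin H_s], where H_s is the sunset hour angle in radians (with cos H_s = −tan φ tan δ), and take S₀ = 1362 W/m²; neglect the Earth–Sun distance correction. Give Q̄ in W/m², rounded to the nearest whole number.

441 W/m²

cos H_s = −tan(-34.5°) · tan(-13.3°) = -0.1625, so H_s = arccos(-0.1625) = 99.35°. In radians, H_s = 1.7340.
H_s sin φ sin δ = 1.7340 × -0.5664 × -0.2300 = 0.2259.
cos φ cos δ sin H_s = 0.8241 × 0.9732 × 0.9867 = 0.7913.
Q̄ = (1362/π) × (0.2259 + 0.7913) = 433.54 × 1.0172 = 441.00 W/m².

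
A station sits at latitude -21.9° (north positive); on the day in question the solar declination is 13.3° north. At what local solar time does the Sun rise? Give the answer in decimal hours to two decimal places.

6.36 h

cos H_s = −tan(-21.9°) · tan(13.3°) = 0.0950, so H_s = arccos(0.0950) = 84.55°.
Sunrise is at 12 − H_s/15 = 12 − 5.637 = 6.363 h local solar time.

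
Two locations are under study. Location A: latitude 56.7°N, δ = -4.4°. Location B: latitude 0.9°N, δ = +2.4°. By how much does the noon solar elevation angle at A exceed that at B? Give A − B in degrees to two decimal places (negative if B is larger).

-59.60°

A: 90° − |56.7 − (-4.4)| = 28.90°.
B: 90° − |0.9 − (2.4)| = 88.50°.
A − B = 28.90 − 88.50 = -59.60°.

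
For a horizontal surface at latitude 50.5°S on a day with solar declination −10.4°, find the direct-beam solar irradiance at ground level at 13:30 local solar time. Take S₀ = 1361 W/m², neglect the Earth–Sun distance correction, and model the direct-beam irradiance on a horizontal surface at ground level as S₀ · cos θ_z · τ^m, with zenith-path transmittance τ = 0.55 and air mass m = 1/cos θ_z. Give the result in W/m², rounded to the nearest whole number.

Hour angle H = 15° × (13.5 − 12) = 22.50°.
With φ = -50.5°, δ = -10.4°, H = 22.50°: sin φ sin δ = 0.1393, cos φ cos δ cos H = 0.5780, so cos θ_z = 0.7173.
Air mass m = 1/cos θ_z = 1/0.7173 = 1.394; τ^m = 0.55^1.394 = 0.4346.
Surface direct beam = 1361 × 0.7173 × 0.4346 = 424.28 W/m².

424 W/m²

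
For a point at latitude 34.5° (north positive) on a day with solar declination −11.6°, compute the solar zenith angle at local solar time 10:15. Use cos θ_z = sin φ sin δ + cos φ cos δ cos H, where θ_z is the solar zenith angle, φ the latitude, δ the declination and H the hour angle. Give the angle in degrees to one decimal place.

Hour angle H = 15° × (10.25 − 12) = -26.25°.
With φ = 34.5°, δ = -11.6°, H = -26.25°: sin φ sin δ = -0.1139, cos φ cos δ cos H = 0.7240, so cos θ_z = 0.6101.
θ_z = arccos(0.6101) = 52.40°.

52.4°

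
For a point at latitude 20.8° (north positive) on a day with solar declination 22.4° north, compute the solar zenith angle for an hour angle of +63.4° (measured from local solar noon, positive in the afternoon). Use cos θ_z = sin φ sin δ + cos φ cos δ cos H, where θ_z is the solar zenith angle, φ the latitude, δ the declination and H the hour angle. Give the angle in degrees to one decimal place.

58.5°

cos θ_z = sin φ sin δ + cos φ cos δ cos H = (0.3551)(0.3811) + (0.9348)(0.9245)(0.4478) = 0.5223.
θ_z = arccos(0.5223) = 58.51°.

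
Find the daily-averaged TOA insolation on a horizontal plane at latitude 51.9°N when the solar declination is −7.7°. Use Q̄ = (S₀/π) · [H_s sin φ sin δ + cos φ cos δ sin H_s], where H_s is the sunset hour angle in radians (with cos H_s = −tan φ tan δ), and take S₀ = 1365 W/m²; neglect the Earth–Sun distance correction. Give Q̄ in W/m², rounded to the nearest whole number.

198 W/m²

The sunset hour angle satisfies cos H_s = −tan φ tan δ = 0.1724, giving H_s = 80.07°. In radians, H_s = 1.3975.
H_s sin φ sin δ = 1.3975 × 0.7869 × -0.1340 = -0.1474.
cos φ cos δ sin H_s = 0.6170 × 0.9910 × 0.9850 = 0.6023.
Q̄ = (1365/π) × (-0.1474 + 0.6023) = 434.49 × 0.4549 = 197.65 W/m².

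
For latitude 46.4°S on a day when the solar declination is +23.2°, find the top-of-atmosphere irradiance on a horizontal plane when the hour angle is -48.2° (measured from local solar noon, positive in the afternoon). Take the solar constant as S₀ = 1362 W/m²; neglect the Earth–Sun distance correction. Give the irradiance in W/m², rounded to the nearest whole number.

cos θ_z = sin(-46.4°) sin(23.2°) + cos(-46.4°) cos(23.2°) cos(-48.20°) = -0.2853 + 0.4225 = 0.1372.
Top-of-atmosphere irradiance = S₀ cos θ_z = 1362 × 0.1372 = 186.87 W/m².

187 W/m²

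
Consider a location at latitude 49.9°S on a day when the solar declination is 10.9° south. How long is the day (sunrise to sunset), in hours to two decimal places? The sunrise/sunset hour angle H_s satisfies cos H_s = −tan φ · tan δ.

The sunset hour angle satisfies cos H_s = −tan φ tan δ = -0.2287, giving H_s = 103.22°.
Day length = 2 H_s / 15° h⁻¹ = 206.44° / 15 = 13.763 h.

13.76 hours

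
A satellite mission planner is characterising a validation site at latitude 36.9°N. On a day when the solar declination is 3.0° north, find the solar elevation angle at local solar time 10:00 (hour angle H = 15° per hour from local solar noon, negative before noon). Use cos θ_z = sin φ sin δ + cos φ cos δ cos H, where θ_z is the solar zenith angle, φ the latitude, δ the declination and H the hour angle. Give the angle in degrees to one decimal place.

46.3°

Hour angle H = 15° × (10 − 12) = -30.00°.
cos θ_z = sin(36.9°) sin(3.0°) + cos(36.9°) cos(3.0°) cos(-30.00°) = 0.0314 + 0.6916 = 0.7230.
θ_z = arccos(0.7230) = 43.70°, so the elevation is 90° − 43.70° = 46.30°.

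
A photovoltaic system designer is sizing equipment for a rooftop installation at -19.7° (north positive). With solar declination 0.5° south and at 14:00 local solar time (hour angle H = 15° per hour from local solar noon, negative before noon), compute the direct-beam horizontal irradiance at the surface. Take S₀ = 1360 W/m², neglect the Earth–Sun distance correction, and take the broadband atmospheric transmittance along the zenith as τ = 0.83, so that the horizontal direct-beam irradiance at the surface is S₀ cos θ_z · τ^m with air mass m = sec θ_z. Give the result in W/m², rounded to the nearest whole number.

886 W/m²

Hour angle H = 15° × (14 − 12) = 30.00°.
With φ = -19.7°, δ = -0.5°, H = 30.00°: sin φ sin δ = 0.0029, cos φ cos δ cos H = 0.8153, so cos θ_z = 0.8182.
Air mass m = 1/cos θ_z = 1/0.8182 = 1.222; τ^m = 0.83^1.222 = 0.7964.
Surface direct beam = 1360 × 0.8182 × 0.7964 = 886.20 W/m².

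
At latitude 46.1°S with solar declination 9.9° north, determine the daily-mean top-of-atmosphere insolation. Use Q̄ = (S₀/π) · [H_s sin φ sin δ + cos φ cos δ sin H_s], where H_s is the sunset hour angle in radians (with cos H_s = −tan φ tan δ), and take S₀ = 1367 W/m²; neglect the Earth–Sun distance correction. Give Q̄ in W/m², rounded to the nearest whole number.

217 W/m²

−tan φ tan δ = −(-1.0392)(0.1745) = 0.1813; H_s = arccos(0.1813) = 79.55°. In radians, H_s = 1.3884.
H_s sin φ sin δ = 1.3884 × -0.7206 × 0.1719 = -0.1720.
cos φ cos δ sin H_s = 0.6934 × 0.9851 × 0.9834 = 0.6717.
Q̄ = (1367/π) × (-0.1720 + 0.6717) = 435.13 × 0.4997 = 217.43 W/m².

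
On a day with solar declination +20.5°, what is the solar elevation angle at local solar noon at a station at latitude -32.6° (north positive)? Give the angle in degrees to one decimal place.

At local solar noon the hour angle is zero, so the elevation is 90° − |φ − δ| = 90° − |-32.6° − (20.5°)| = 90° − 53.1° = 36.9°.

36.9°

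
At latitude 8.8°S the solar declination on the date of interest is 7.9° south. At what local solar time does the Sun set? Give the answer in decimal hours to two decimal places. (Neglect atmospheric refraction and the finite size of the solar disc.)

cos H_s = −tan(-8.8°) · tan(-7.9°) = -0.0215, so H_s = arccos(-0.0215) = 91.23°.
Sunset is at 12 + H_s/15 = 12 + 6.082 = 18.082 h local solar time.

18.08 h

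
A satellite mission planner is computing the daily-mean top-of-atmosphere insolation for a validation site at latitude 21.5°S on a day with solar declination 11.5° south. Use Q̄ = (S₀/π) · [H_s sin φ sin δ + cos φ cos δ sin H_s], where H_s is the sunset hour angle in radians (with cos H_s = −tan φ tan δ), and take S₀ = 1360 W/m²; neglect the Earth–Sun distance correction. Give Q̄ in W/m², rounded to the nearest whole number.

446 W/m²

−tan φ tan δ = −(-0.3939)(-0.2035) = -0.0802; H_s = arccos(-0.0802) = 94.60°. In radians, H_s = 1.6511.
H_s sin φ sin δ = 1.6511 × -0.3665 × -0.1994 = 0.1207.
cos φ cos δ sin H_s = 0.9304 × 0.9799 × 0.9968 = 0.9088.
Q̄ = (1360/π) × (0.1207 + 0.9088) = 432.90 × 1.0295 = 445.67 W/m².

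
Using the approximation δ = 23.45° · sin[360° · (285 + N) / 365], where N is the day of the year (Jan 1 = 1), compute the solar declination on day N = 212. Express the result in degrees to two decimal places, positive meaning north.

+17.91°

360 × (285 + 212) / 365 = 490.192°; sin(490.192°) = 0.7639.
δ = 23.45 × 0.7639 = 17.913° ≈ +17.91°.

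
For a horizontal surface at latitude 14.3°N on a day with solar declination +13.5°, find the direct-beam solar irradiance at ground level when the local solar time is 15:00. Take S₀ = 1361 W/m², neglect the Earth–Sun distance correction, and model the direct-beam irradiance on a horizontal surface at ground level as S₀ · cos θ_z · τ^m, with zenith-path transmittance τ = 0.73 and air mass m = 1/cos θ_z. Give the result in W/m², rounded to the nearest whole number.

638 W/m²

Hour angle H = 15° × (15 − 12) = 45.00°.
cos θ_z = sin φ sin δ + cos φ cos δ cos H = (0.2470)(0.2334) + (0.9690)(0.9724)(0.7071) = 0.7239.
Air mass m = 1/cos θ_z = 1/0.7239 = 1.381; τ^m = 0.73^1.381 = 0.6475.
Surface direct beam = 1361 × 0.7239 × 0.6475 = 637.94 W/m².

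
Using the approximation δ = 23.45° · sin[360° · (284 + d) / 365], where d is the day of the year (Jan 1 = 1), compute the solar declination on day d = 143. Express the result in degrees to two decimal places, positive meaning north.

+20.54°

360 × (284 + 143) / 365 = 421.151°; sin(421.151°) = 0.8759.
δ = 23.45 × 0.8759 = 20.540° ≈ +20.54°.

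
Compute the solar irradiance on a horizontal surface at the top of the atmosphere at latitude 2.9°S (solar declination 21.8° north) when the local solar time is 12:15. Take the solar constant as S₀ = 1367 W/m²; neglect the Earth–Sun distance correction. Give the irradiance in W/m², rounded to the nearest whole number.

Hour angle H = 15° × (12.25 − 12) = 3.75°.
cos θ_z = sin φ sin δ + cos φ cos δ cos H = (-0.0506)(0.3714) + (0.9987)(0.9285)(0.9979) = 0.9066.
Top-of-atmosphere irradiance = S₀ cos θ_z = 1367 × 0.9066 = 1239.32 W/m².

1239 W/m²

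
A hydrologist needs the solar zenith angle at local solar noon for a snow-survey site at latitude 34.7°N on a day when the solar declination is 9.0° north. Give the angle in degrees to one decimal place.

At local solar noon the hour angle is zero, so the zenith angle is |φ − δ| = |34.7° − (9.0°)| = 25.7°.

25.7°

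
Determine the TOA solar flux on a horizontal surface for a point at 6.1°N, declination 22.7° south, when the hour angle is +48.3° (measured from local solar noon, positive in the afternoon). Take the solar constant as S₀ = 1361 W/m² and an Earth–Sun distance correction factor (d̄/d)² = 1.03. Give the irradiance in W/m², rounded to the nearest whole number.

With φ = 6.1°, δ = -22.7°, H = 48.30°: sin φ sin δ = -0.0410, cos φ cos δ cos H = 0.6102, so cos θ_z = 0.5692.
Top-of-atmosphere irradiance = S₀ (d̄/d)² cos θ_z = 1361 × 1.03 × 0.5692 = 797.92 W/m².

798 W/m²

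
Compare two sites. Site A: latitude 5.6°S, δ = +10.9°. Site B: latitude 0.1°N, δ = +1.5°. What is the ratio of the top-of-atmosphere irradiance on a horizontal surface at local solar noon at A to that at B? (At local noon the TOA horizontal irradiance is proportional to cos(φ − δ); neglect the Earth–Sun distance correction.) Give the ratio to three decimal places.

A: cos θ_z = cos(-5.6° − (10.9°)) = 0.9588.
B: cos θ_z = cos(0.1° − (1.5°)) = 0.9997.
Ratio A/B = 0.9588 / 0.9997 = 0.9591.

0.959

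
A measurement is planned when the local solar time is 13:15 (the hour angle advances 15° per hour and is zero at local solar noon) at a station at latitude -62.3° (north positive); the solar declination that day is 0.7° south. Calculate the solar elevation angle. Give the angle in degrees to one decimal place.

26.8°

Hour angle H = 15° × (13.25 − 12) = 18.75°.
cos θ_z = sin φ sin δ + cos φ cos δ cos H = (-0.8854)(-0.0122) + (0.4648)(0.9999)(0.9469) = 0.4509.
θ_z = arccos(0.4509) = 63.20°, so the elevation is 90° − 63.20° = 26.80°.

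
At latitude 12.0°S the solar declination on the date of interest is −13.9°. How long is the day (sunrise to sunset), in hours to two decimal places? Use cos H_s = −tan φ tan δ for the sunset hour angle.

12.40 hours

cos H_s = −tan(-12.0°) · tan(-13.9°) = -0.0526, so H_s = arccos(-0.0526) = 93.02°.
Day length = 2 H_s / 15° h⁻¹ = 186.04° / 15 = 12.403 h.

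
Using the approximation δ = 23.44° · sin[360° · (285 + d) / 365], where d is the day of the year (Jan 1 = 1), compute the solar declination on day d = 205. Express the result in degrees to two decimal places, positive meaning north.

360 × (285 + 205) / 365 = 483.288°; sin(483.288°) = 0.8359.
δ = 23.44 × 0.8359 = 19.593° ≈ +19.59°.

+19.59°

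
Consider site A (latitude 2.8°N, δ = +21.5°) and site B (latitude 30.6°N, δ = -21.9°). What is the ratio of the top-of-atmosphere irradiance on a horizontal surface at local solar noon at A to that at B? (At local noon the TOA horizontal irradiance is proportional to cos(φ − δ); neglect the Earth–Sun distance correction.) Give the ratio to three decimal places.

1.556

A: cos θ_z = cos(2.8° − (21.5°)) = 0.9472.
B: cos θ_z = cos(30.6° − (-21.9°)) = 0.6088.
Ratio A/B = 0.9472 / 0.6088 = 1.5558.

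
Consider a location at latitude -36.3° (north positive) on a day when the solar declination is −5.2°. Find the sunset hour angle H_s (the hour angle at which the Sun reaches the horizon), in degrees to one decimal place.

−tan φ tan δ = −(-0.7346)(-0.0910) = -0.0668; H_s = arccos(-0.0668) = 93.83°.

93.8°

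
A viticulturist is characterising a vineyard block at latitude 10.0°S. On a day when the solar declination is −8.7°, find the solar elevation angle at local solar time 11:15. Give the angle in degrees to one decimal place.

78.8°

Hour angle H = 15° × (11.25 − 12) = -11.25°.
With φ = -10.0°, δ = -8.7°, H = -11.25°: sin φ sin δ = 0.0263, cos φ cos δ cos H = 0.9548, so cos θ_z = 0.9811.
θ_z = arccos(0.9811) = 11.16°, so the elevation is 90° − 11.16° = 78.84°.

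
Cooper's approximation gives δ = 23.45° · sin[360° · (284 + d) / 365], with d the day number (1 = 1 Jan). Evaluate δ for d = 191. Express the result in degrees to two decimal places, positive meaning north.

+22.24°

360 × (284 + 191) / 365 = 468.493°; sin(468.493°) = 0.9484.
δ = 23.45 × 0.9484 = 22.240° ≈ +22.24°.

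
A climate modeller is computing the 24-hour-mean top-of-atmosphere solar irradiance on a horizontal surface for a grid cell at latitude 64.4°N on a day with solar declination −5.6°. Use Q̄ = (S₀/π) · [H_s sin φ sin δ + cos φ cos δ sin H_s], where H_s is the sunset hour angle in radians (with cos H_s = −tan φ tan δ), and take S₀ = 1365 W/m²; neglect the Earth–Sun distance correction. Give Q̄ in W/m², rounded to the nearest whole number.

The sunset hour angle satisfies cos H_s = −tan φ tan δ = 0.2046, giving H_s = 78.19°. In radians, H_s = 1.3647.
H_s sin φ sin δ = 1.3647 × 0.9018 × -0.0976 = -0.1201.
cos φ cos δ sin H_s = 0.4321 × 0.9952 × 0.9788 = 0.4209.
Q̄ = (1365/π) × (-0.1201 + 0.4209) = 434.49 × 0.3008 = 130.69 W/m².

131 W/m²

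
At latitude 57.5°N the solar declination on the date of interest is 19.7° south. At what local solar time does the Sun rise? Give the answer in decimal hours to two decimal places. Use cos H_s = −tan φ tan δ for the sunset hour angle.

−tan φ tan δ = −(1.5697)(-0.3581) = 0.5621; H_s = arccos(0.5621) = 55.80°.
Sunrise is at 12 − H_s/15 = 12 − 3.720 = 8.280 h local solar time.

8.28 h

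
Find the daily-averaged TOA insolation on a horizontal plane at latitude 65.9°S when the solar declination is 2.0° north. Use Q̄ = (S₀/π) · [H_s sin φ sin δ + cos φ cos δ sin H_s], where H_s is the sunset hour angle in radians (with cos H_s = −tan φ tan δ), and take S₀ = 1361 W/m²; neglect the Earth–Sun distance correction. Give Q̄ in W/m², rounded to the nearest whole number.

156 W/m²

cos H_s = −tan(-65.9°) · tan(2.0°) = 0.0781, so H_s = arccos(0.0781) = 85.52°. In radians, H_s = 1.4926.
H_s sin φ sin δ = 1.4926 × -0.9128 × 0.0349 = -0.0475.
cos φ cos δ sin H_s = 0.4083 × 0.9994 × 0.9969 = 0.4068.
Q̄ = (1361/π) × (-0.0475 + 0.4068) = 433.22 × 0.3593 = 155.66 W/m².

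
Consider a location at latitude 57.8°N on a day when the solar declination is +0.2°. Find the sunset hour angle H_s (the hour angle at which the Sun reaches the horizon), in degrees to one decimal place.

90.3°

−tan φ tan δ = −(1.5880)(0.0035) = -0.0056; H_s = arccos(-0.0056) = 90.32°.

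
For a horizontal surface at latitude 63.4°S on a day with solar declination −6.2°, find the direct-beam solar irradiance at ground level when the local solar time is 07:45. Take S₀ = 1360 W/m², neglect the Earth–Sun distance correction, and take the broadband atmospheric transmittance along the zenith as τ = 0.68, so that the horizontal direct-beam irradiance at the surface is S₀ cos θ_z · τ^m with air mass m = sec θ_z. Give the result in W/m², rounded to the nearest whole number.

Hour angle H = 15° × (7.75 − 12) = -63.75°.
With φ = -63.4°, δ = -6.2°, H = -63.75°: sin φ sin δ = 0.0966, cos φ cos δ cos H = 0.1969, so cos θ_z = 0.2935.
Air mass m = 1/cos θ_z = 1/0.2935 = 3.407; τ^m = 0.68^3.407 = 0.2688.
Surface direct beam = 1360 × 0.2935 × 0.2688 = 107.29 W/m².

107 W/m²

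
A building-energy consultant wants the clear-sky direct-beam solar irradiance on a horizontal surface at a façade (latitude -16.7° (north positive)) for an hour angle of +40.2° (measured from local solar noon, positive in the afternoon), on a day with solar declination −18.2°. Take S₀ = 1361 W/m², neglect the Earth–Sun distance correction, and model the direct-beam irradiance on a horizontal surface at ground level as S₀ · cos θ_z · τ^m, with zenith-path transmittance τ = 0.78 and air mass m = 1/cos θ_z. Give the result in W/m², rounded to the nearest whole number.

cos θ_z = sin(-16.7°) sin(-18.2°) + cos(-16.7°) cos(-18.2°) cos(40.20°) = 0.0898 + 0.6950 = 0.7848.
Air mass m = 1/cos θ_z = 1/0.7848 = 1.274; τ^m = 0.78^1.274 = 0.7287.
Surface direct beam = 1361 × 0.7848 × 0.7287 = 778.33 W/m².

778 W/m²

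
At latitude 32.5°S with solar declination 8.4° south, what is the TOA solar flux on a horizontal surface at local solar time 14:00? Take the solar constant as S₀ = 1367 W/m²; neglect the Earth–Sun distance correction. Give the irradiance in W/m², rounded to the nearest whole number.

Hour angle H = 15° × (14 − 12) = 30.00°.
With φ = -32.5°, δ = -8.4°, H = 30.00°: sin φ sin δ = 0.0785, cos φ cos δ cos H = 0.7226, so cos θ_z = 0.8011.
Top-of-atmosphere irradiance = S₀ cos θ_z = 1367 × 0.8011 = 1095.10 W/m².

1095 W/m²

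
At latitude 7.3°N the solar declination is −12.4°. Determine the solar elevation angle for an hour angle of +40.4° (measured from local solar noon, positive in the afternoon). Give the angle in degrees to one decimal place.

45.3°

cos θ_z = sin(7.3°) sin(-12.4°) + cos(7.3°) cos(-12.4°) cos(40.40°) = -0.0273 + 0.7377 = 0.7104.
θ_z = arccos(0.7104) = 44.73°, so the elevation is 90° − 44.73° = 45.27°.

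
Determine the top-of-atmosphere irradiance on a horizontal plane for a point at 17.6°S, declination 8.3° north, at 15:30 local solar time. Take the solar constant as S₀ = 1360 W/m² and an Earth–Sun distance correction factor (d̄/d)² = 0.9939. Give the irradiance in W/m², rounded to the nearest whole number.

717 W/m²

Hour angle H = 15° × (15.5 − 12) = 52.50°.
cos θ_z = sin(-17.6°) sin(8.3°) + cos(-17.6°) cos(8.3°) cos(52.50°) = -0.0436 + 0.5742 = 0.5306.
Top-of-atmosphere irradiance = S₀ (d̄/d)² cos θ_z = 1360 × 0.9939 × 0.5306 = 717.21 W/m².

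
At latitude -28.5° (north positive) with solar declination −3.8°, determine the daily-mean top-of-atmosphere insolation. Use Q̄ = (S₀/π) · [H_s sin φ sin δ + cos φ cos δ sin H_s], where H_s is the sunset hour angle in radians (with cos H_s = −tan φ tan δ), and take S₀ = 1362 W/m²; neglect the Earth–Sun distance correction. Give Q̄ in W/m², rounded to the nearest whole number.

402 W/m²

The sunset hour angle satisfies cos H_s = −tan φ tan δ = -0.0361, giving H_s = 92.07°. In radians, H_s = 1.6069.
H_s sin φ sin δ = 1.6069 × -0.4772 × -0.0663 = 0.0508.
cos φ cos δ sin H_s = 0.8788 × 0.9978 × 0.9993 = 0.8763.
Q̄ = (1362/π) × (0.0508 + 0.8763) = 433.54 × 0.9271 = 401.93 W/m².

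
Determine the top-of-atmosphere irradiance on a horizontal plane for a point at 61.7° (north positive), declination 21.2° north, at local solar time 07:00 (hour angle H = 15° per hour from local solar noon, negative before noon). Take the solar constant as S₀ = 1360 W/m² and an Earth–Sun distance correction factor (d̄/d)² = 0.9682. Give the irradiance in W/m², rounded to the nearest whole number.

Hour angle H = 15° × (7 − 12) = -75.00°.
cos θ_z = sin(61.7°) sin(21.2°) + cos(61.7°) cos(21.2°) cos(-75.00°) = 0.3184 + 0.1144 = 0.4328.
Top-of-atmosphere irradiance = S₀ (d̄/d)² cos θ_z = 1360 × 0.9682 × 0.4328 = 569.89 W/m².

570 W/m²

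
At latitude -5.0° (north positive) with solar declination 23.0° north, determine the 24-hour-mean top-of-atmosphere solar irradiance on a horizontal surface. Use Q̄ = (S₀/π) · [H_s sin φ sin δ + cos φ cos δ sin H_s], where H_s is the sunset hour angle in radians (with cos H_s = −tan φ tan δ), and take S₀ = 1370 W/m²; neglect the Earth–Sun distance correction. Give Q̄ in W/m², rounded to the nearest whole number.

The sunset hour angle satisfies cos H_s = −tan φ tan δ = 0.0371, giving H_s = 87.87°. In radians, H_s = 1.5336.
H_s sin φ sin δ = 1.5336 × -0.0872 × 0.3907 = -0.0522.
cos φ cos δ sin H_s = 0.9962 × 0.9205 × 0.9993 = 0.9164.
Q̄ = (1370/π) × (-0.0522 + 0.9164) = 436.08 × 0.8642 = 376.86 W/m².

377 W/m²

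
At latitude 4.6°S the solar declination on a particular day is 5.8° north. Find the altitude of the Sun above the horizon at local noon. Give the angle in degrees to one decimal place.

At local solar noon the hour angle is zero, so the elevation is 90° − |φ − δ| = 90° − |-4.6° − (5.8°)| = 90° − 10.4° = 79.6°.

79.6°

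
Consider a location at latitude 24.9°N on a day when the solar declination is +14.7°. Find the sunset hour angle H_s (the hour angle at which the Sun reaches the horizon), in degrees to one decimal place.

97.0°

cos H_s = −tan(24.9°) · tan(14.7°) = -0.1218, so H_s = arccos(-0.1218) = 97.00°.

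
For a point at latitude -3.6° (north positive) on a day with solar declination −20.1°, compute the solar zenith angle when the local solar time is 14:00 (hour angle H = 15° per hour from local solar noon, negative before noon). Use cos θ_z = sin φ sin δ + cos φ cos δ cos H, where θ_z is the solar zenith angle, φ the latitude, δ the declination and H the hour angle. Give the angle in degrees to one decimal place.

Hour angle H = 15° × (14 − 12) = 30.00°.
cos θ_z = sin(-3.6°) sin(-20.1°) + cos(-3.6°) cos(-20.1°) cos(30.00°) = 0.0216 + 0.8117 = 0.8333.
θ_z = arccos(0.8333) = 33.56°.

33.6°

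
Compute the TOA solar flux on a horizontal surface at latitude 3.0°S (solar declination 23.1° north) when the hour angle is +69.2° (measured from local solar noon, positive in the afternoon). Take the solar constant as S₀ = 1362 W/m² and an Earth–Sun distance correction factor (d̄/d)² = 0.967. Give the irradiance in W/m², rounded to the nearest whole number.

With φ = -3.0°, δ = 23.1°, H = 69.20°: sin φ sin δ = -0.0205, cos φ cos δ cos H = 0.3262, so cos θ_z = 0.3057.
Top-of-atmosphere irradiance = S₀ (d̄/d)² cos θ_z = 1362 × 0.967 × 0.3057 = 402.62 W/m².

403 W/m²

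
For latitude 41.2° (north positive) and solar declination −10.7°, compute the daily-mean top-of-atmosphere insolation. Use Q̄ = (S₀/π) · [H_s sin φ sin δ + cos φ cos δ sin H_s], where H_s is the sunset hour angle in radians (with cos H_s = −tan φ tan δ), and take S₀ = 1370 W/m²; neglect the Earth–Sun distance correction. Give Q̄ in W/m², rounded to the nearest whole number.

cos H_s = −tan(41.2°) · tan(-10.7°) = 0.1654, so H_s = arccos(0.1654) = 80.48°. In radians, H_s = 1.4046.
H_s sin φ sin δ = 1.4046 × 0.6587 × -0.1857 = -0.1718.
cos φ cos δ sin H_s = 0.7524 × 0.9826 × 0.9862 = 0.7291.
Q̄ = (1370/π) × (-0.1718 + 0.7291) = 436.08 × 0.5573 = 243.03 W/m².

243 W/m²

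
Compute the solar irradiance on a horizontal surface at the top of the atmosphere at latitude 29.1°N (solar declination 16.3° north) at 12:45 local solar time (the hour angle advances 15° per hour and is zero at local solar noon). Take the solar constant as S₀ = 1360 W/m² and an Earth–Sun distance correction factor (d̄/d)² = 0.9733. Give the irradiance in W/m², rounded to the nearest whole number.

1269 W/m²

Hour angle H = 15° × (12.75 − 12) = 11.25°.
cos θ_z = sin(29.1°) sin(16.3°) + cos(29.1°) cos(16.3°) cos(11.25°) = 0.1365 + 0.8225 = 0.9590.
Top-of-atmosphere irradiance = S₀ (d̄/d)² cos θ_z = 1360 × 0.9733 × 0.9590 = 1269.42 W/m².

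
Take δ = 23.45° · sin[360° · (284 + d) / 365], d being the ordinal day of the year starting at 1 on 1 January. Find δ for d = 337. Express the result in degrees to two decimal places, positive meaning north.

-22.36°

360 × (284 + 337) / 365 = 612.493°; sin(612.493°) = -0.9537.
δ = 23.45 × -0.9537 = -22.364° ≈ -22.36°.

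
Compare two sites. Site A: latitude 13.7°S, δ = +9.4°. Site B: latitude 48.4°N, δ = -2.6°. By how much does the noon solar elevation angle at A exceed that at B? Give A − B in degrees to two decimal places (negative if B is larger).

A: 90° − |-13.7 − (9.4)| = 66.90°.
B: 90° − |48.4 − (-2.6)| = 39.00°.
A − B = 66.90 − 39.00 = 27.90°.

+27.90°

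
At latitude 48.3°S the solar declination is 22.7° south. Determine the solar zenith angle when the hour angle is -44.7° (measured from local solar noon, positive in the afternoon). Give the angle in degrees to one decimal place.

43.6°

cos θ_z = sin(-48.3°) sin(-22.7°) + cos(-48.3°) cos(-22.7°) cos(-44.70°) = 0.2881 + 0.4362 = 0.7243.
θ_z = arccos(0.7243) = 43.59°.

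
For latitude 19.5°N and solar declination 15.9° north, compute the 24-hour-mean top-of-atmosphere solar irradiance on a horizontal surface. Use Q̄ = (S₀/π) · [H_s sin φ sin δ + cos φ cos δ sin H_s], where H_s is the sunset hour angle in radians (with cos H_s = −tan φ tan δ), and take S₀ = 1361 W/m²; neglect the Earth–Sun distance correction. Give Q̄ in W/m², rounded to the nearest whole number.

The sunset hour angle satisfies cos H_s = −tan φ tan δ = -0.1009, giving H_s = 95.79°. In radians, H_s = 1.6719.
H_s sin φ sin δ = 1.6719 × 0.3338 × 0.2740 = 0.1529.
cos φ cos δ sin H_s = 0.9426 × 0.9617 × 0.9949 = 0.9019.
Q̄ = (1361/π) × (0.1529 + 0.9019) = 433.22 × 1.0548 = 456.96 W/m².

457 W/m²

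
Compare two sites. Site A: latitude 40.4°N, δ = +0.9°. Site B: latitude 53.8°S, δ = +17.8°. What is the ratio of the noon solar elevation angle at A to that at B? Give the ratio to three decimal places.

A: 90° − |40.4 − (0.9)| = 50.50°.
B: 90° − |-53.8 − (17.8)| = 18.40°.
Ratio A/B = 50.5000 / 18.4000 = 2.7446.

2.745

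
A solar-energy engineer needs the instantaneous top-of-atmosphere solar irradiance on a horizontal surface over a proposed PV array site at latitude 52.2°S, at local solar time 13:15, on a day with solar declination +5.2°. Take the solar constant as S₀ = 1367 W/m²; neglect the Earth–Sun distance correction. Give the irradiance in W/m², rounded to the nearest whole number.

Hour angle H = 15° × (13.25 − 12) = 18.75°.
cos θ_z = sin(-52.2°) sin(5.2°) + cos(-52.2°) cos(5.2°) cos(18.75°) = -0.0716 + 0.5780 = 0.5064.
Top-of-atmosphere irradiance = S₀ cos θ_z = 1367 × 0.5064 = 692.25 W/m².

692 W/m²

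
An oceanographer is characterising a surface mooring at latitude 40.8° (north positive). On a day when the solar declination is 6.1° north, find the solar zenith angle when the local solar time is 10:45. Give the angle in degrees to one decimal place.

38.5°

Hour angle H = 15° × (10.75 − 12) = -18.75°.
cos θ_z = sin(40.8°) sin(6.1°) + cos(40.8°) cos(6.1°) cos(-18.75°) = 0.0694 + 0.7128 = 0.7822.
θ_z = arccos(0.7822) = 38.54°.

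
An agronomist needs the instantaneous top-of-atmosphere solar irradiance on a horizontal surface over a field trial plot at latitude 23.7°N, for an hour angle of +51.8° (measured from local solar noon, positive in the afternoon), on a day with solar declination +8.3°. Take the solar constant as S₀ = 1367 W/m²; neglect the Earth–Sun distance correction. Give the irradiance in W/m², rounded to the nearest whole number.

With φ = 23.7°, δ = 8.3°, H = 51.80°: sin φ sin δ = 0.0580, cos φ cos δ cos H = 0.5603, so cos θ_z = 0.6183.
Top-of-atmosphere irradiance = S₀ cos θ_z = 1367 × 0.6183 = 845.22 W/m².

845 W/m²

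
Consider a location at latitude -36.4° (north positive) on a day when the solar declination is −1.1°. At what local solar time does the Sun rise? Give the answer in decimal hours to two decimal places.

5.95 h

The sunset hour angle satisfies cos H_s = −tan φ tan δ = -0.0142, giving H_s = 90.81°.
Sunrise is at 12 − H_s/15 = 12 − 6.054 = 5.946 h local solar time.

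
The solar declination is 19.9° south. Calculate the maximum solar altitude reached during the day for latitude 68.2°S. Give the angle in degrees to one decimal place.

At local solar noon the hour angle is zero, so the elevation is 90° − |φ − δ| = 90° − |-68.2° − (-19.9°)| = 90° − 48.3° = 41.7°.

41.7°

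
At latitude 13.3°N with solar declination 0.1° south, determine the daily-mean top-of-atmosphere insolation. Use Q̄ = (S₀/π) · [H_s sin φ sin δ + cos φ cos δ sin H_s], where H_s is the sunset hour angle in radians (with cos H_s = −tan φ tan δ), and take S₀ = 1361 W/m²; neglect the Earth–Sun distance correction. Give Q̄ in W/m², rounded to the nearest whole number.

−tan φ tan δ = −(0.2364)(-0.0017) = 0.0004; H_s = arccos(0.0004) = 89.98°. In radians, H_s = 1.5704.
H_s sin φ sin δ = 1.5704 × 0.2300 × -0.0017 = -0.0006.
cos φ cos δ sin H_s = 0.9732 × 1.0000 × 1.0000 = 0.9732.
Q̄ = (1361/π) × (-0.0006 + 0.9732) = 433.22 × 0.9726 = 421.35 W/m².

421 W/m²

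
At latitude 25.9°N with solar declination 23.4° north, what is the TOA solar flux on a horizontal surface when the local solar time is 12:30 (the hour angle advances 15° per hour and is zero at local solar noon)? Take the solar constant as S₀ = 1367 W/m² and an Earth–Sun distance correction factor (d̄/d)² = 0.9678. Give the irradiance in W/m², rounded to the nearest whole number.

1312 W/m²

Hour angle H = 15° × (12.5 − 12) = 7.50°.
With φ = 25.9°, δ = 23.4°, H = 7.50°: sin φ sin δ = 0.1735, cos φ cos δ cos H = 0.8185, so cos θ_z = 0.9920.
Top-of-atmosphere irradiance = S₀ (d̄/d)² cos θ_z = 1367 × 0.9678 × 0.9920 = 1312.40 W/m².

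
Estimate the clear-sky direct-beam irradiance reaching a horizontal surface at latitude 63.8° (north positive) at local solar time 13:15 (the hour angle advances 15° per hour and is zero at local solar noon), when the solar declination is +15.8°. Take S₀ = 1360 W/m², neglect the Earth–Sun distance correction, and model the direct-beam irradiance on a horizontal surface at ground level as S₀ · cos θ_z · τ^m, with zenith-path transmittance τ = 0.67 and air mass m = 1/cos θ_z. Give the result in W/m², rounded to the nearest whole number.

Hour angle H = 15° × (13.25 − 12) = 18.75°.
cos θ_z = sin(63.8°) sin(15.8°) + cos(63.8°) cos(15.8°) cos(18.75°) = 0.2443 + 0.4023 = 0.6466.
Air mass m = 1/cos θ_z = 1/0.6466 = 1.547; τ^m = 0.67^1.547 = 0.5382.
Surface direct beam = 1360 × 0.6466 × 0.5382 = 473.28 W/m².

473 W/m²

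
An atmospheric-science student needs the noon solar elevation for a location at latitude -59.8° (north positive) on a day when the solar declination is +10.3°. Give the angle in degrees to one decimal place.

At local solar noon the hour angle is zero, so the elevation is 90° − |φ − δ| = 90° − |-59.8° − (10.3°)| = 90° − 70.1° = 19.9°.

19.9°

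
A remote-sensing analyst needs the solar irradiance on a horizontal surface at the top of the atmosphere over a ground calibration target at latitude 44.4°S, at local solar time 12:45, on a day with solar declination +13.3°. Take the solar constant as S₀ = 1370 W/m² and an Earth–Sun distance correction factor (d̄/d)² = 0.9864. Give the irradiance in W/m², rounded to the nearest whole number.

Hour angle H = 15° × (12.75 − 12) = 11.25°.
With φ = -44.4°, δ = 13.3°, H = 11.25°: sin φ sin δ = -0.1610, cos φ cos δ cos H = 0.6819, so cos θ_z = 0.5209.
Top-of-atmosphere irradiance = S₀ (d̄/d)² cos θ_z = 1370 × 0.9864 × 0.5209 = 703.93 W/m².

704 W/m²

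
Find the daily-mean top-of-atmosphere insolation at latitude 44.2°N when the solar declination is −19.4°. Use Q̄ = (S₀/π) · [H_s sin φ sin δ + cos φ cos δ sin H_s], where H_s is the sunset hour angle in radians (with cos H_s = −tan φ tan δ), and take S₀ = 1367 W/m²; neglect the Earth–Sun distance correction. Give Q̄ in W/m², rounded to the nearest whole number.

The sunset hour angle satisfies cos H_s = −tan φ tan δ = 0.3425, giving H_s = 69.97°. In radians, H_s = 1.2212.
H_s sin φ sin δ = 1.2212 × 0.6972 × -0.3322 = -0.2828.
cos φ cos δ sin H_s = 0.7169 × 0.9432 × 0.9395 = 0.6353.
Q̄ = (1367/π) × (-0.2828 + 0.6353) = 435.13 × 0.3525 = 153.38 W/m².

153 W/m²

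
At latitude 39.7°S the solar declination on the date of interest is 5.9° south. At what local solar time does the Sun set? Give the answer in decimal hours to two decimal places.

cos H_s = −tan(-39.7°) · tan(-5.9°) = -0.0858, so H_s = arccos(-0.0858) = 94.92°.
Sunset is at 12 + H_s/15 = 12 + 6.328 = 18.328 h local solar time.

18.33 h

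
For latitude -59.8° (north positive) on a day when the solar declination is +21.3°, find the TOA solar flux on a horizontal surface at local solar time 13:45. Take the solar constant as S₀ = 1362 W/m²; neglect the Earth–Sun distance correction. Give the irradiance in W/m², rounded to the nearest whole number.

Hour angle H = 15° × (13.75 − 12) = 26.25°.
With φ = -59.8°, δ = 21.3°, H = 26.25°: sin φ sin δ = -0.3139, cos φ cos δ cos H = 0.4203, so cos θ_z = 0.1064.
Top-of-atmosphere irradiance = S₀ cos θ_z = 1362 × 0.1064 = 144.92 W/m².

145 W/m²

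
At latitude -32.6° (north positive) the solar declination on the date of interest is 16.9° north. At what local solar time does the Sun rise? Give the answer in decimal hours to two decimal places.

−tan φ tan δ = −(-0.6395)(0.3038) = 0.1943; H_s = arccos(0.1943) = 78.80°.
Sunrise is at 12 − H_s/15 = 12 − 5.253 = 6.747 h local solar time.

6.75 h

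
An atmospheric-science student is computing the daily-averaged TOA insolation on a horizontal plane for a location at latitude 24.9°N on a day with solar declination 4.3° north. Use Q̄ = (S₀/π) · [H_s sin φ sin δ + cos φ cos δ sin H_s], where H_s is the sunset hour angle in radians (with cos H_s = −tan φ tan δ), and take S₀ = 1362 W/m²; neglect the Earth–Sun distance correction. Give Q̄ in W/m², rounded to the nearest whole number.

−tan φ tan δ = −(0.4642)(0.0752) = -0.0349; H_s = arccos(-0.0349) = 92.00°. In radians, H_s = 1.6057.
H_s sin φ sin δ = 1.6057 × 0.4210 × 0.0750 = 0.0507.
cos φ cos δ sin H_s = 0.9070 × 0.9972 × 0.9994 = 0.9039.
Q̄ = (1362/π) × (0.0507 + 0.9039) = 433.54 × 0.9546 = 413.86 W/m².

414 W/m²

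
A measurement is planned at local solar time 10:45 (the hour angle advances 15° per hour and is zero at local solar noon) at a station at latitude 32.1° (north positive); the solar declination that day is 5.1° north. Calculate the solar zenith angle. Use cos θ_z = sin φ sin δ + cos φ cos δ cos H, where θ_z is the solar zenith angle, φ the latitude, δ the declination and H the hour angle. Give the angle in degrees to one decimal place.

32.2°

Hour angle H = 15° × (10.75 − 12) = -18.75°.
cos θ_z = sin(32.1°) sin(5.1°) + cos(32.1°) cos(5.1°) cos(-18.75°) = 0.0472 + 0.7990 = 0.8462.
θ_z = arccos(0.8462) = 32.20°.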